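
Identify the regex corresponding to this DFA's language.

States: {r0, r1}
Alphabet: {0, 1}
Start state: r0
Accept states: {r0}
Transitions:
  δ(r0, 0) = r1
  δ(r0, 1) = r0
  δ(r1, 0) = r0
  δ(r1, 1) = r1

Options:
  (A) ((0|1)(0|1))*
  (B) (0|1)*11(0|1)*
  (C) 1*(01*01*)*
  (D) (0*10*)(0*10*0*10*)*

Check each option against the DFA on short strings; one disagreement eliminates an option:
  (A) ((0|1)(0|1))*: on '1' the DFA goes r0 → r0 and accepts (r0 ∈ Accept), but the regex does not match it → eliminate
  (B) (0|1)*11(0|1)*: on ε the DFA stays in r0 and accepts (r0 ∈ Accept), but the regex does not match it → eliminate
  (C) 1*(01*01*)*: agrees with the DFA on every string of length ≤ 6
  (D) (0*10*)(0*10*0*10*)*: on ε the DFA stays in r0 and accepts (r0 ∈ Accept), but the regex does not match it → eliminate
Only (C) is consistent with the DFA.
(C) 1*(01*01*)*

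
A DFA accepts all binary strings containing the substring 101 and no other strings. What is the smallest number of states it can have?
By Myhill–Nerode, count the distinguishable equivalence classes: 4 classes — one per longest suffix of the input that is a prefix of '101' (lengths 0 through 2), plus an absorbing 'already seen 101' class.
4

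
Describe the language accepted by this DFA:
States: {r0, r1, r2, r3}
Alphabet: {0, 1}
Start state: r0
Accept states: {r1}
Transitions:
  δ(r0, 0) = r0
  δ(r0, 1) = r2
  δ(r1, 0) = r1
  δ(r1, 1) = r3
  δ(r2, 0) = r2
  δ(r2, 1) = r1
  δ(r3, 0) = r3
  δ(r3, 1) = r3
Testing a few strings:
  '0' → reject
  '100' → reject
  '1' → reject
  '001' → reject
State roles: r0=zero 1's; r1=two 1's; r2=one 1; r3=≥ three 1's (dead)
All binary strings containing exactly two 1's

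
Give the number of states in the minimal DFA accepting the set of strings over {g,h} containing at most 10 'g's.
By Myhill–Nerode, count the distinguishable equivalence classes: 12 classes — having seen 0, 1, …, 10, or >10 copies of 'g'; counts 0 through 10 are accepting and >10 is dead.
12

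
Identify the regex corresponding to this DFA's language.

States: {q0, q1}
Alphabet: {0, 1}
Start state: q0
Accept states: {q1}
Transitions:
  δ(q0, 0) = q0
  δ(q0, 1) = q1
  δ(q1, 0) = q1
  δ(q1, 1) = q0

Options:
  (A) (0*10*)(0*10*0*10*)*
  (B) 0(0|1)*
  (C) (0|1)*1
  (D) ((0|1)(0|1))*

Check each option against the DFA on short strings; one disagreement eliminates an option:
  (A) (0*10*)(0*10*0*10*)*: agrees with the DFA on every string of length ≤ 6
  (B) 0(0|1)*: on '0' the DFA goes q0 → q0 and rejects (q0 ∉ Accept), but the regex matches it → eliminate
  (C) (0|1)*1: on '10' the DFA goes q0 → q1 → q1 and accepts (q1 ∈ Accept), but the regex does not match it → eliminate
  (D) ((0|1)(0|1))*: on ε the DFA stays in q0 and rejects (q0 ∉ Accept), but the regex matches it → eliminate
Only (A) is consistent with the DFA.
(A) (0*10*)(0*10*0*10*)*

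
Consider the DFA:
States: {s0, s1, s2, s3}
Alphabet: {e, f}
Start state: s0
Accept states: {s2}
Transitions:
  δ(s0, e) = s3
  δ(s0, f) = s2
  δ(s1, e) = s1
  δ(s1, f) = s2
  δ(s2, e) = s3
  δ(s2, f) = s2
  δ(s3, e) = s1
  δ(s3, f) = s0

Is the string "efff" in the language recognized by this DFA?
Processing string "efff":
  s0 --e--> s3
  s3 --f--> s0
  s0 --f--> s2
  s2 --f--> s2
Final state: s2
Accept states: {s2}
Yes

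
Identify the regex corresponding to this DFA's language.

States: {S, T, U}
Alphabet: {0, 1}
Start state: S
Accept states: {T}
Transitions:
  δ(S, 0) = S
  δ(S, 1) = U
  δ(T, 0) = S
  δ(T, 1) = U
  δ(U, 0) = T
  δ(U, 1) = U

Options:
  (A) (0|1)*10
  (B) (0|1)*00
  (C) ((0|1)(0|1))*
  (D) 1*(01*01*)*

Check each option against the DFA on short strings; one disagreement eliminates an option:
  (A) (0|1)*10: agrees with the DFA on every string of length ≤ 6
  (B) (0|1)*00: on '00' the DFA goes S → S → S and rejects (S ∉ Accept), but the regex matches it → eliminate
  (C) ((0|1)(0|1))*: on ε the DFA stays in S and rejects (S ∉ Accept), but the regex matches it → eliminate
  (D) 1*(01*01*)*: on ε the DFA stays in S and rejects (S ∉ Accept), but the regex matches it → eliminate
Only (A) is consistent with the DFA.
(A) (0|1)*10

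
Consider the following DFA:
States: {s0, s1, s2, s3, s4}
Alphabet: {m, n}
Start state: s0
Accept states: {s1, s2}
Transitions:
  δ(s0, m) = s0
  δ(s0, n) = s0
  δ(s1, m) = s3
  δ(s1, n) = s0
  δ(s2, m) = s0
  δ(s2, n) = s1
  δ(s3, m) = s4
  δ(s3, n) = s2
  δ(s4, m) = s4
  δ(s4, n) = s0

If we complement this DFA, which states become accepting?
Complement accept states = All states \ Original accept states
= {s0, s1, s2, s3, s4} \ {s1, s2}
{s0, s3, s4}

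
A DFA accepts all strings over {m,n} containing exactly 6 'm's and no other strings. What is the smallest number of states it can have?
By Myhill–Nerode, count the distinguishable equivalence classes: 8 classes — having seen 0, 1, …, 6, or >6 copies of 'm'; the count-6 class is the only accepting one and >6 is dead.
8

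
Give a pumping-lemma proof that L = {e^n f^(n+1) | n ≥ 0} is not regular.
Assume L is regular with pumping length p. Idea: pumping the e-block breaks the fixed offset of 1.
Choose s = e^p f^(p+1) ∈ L. By the pumping lemma, s = xyz with |xy| ≤ p, |y| > 0, so y = e^k with k ≥ 1. Then xy²z = e^(p+k) f^(p+1). For this to be in L we would need p+1 = (p+k)+1, i.e. k = 0, contradicting k ≥ 1. So xy²z ∉ L.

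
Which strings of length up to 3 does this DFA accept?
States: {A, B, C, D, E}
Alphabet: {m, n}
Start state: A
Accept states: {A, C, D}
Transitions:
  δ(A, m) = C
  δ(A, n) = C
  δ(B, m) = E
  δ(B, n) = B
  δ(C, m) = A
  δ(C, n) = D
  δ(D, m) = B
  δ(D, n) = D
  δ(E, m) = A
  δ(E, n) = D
ε, m, n, mm, mn, nm, nn, mmm, mmn, mnn, nmm, nmn, nnn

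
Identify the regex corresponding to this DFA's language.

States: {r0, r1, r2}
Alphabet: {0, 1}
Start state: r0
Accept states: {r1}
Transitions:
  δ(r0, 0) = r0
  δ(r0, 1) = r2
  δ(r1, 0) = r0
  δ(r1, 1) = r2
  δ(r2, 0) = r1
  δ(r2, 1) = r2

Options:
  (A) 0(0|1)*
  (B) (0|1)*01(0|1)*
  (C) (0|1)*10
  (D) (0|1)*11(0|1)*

Check each option against the DFA on short strings; one disagreement eliminates an option:
  (A) 0(0|1)*: on '0' the DFA goes r0 → r0 and rejects (r0 ∉ Accept), but the regex matches it → eliminate
  (B) (0|1)*01(0|1)*: on '01' the DFA goes r0 → r0 → r2 and rejects (r2 ∉ Accept), but the regex matches it → eliminate
  (C) (0|1)*10: agrees with the DFA on every string of length ≤ 6
  (D) (0|1)*11(0|1)*: on '10' the DFA goes r0 → r2 → r1 and accepts (r1 ∈ Accept), but the regex does not match it → eliminate
Only (C) is consistent with the DFA.
(C) (0|1)*10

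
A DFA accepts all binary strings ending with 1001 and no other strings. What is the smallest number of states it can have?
By Myhill–Nerode, count the distinguishable equivalence classes: 5 classes — one per longest suffix of the input that is a prefix of '1001' (lengths 0 through 4); only the length-4 class is accepting.
5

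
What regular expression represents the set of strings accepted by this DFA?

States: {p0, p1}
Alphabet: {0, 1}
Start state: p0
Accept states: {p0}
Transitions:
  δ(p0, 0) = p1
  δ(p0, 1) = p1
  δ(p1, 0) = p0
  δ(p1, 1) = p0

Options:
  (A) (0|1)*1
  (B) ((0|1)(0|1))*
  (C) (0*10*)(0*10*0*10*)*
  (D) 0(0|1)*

Check each option against the DFA on short strings; one disagreement eliminates an option:
  (A) (0|1)*1: on ε the DFA stays in p0 and accepts (p0 ∈ Accept), but the regex does not match it → eliminate
  (B) ((0|1)(0|1))*: agrees with the DFA on every string of length ≤ 6
  (C) (0*10*)(0*10*0*10*)*: on ε the DFA stays in p0 and accepts (p0 ∈ Accept), but the regex does not match it → eliminate
  (D) 0(0|1)*: on ε the DFA stays in p0 and accepts (p0 ∈ Accept), but the regex does not match it → eliminate
Only (B) is consistent with the DFA.
(B) ((0|1)(0|1))*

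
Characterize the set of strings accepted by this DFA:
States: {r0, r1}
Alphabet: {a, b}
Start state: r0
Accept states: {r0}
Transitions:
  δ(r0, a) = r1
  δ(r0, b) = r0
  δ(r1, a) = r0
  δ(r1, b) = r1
Testing a few strings:
  'ab' → reject
  'b' → accept
  'ba' → reject
  'a' → reject
State roles: r0=even number of a's so far; r1=odd number of a's so far
All strings over {a,b} with an even number of a's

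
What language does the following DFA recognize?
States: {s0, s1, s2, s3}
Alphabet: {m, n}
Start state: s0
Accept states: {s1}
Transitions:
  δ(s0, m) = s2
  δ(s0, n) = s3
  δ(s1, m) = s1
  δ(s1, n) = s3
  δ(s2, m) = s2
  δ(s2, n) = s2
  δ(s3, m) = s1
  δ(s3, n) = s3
Testing a few strings:
  'nnmn' → reject
  'mmnn' → reject
  'mnm' → reject
  'mmm' → reject
State roles: s0=no input read; s1=started with n, last symbol m; s2=started with m (dead); s3=started with n, last symbol n
All strings over {m,n} that start with n and end with m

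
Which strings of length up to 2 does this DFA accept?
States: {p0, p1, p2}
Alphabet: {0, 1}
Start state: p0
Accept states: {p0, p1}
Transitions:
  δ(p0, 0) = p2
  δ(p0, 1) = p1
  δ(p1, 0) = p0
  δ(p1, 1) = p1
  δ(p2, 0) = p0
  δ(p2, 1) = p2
ε, 1, 00, 10, 11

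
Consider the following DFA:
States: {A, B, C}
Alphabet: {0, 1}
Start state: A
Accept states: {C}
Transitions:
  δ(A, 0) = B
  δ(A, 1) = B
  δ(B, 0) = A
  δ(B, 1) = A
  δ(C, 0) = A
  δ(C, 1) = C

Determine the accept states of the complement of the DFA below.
Complement accept states = All states \ Original accept states
= {A, B, C} \ {C}
{A, B}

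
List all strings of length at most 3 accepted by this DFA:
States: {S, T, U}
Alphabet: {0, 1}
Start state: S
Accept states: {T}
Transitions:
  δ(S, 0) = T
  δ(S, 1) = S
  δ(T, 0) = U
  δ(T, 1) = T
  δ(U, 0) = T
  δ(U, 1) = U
0, 01, 10, 000, 011, 101, 110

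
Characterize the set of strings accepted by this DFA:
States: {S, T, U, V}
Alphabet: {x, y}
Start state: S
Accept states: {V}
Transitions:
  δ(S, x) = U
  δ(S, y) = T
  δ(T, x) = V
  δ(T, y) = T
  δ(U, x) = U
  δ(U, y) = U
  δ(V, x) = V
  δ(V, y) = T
Testing a few strings:
  'yxy' → reject
  'y' → reject
  'yyxy' → reject
  'xxx' → reject
State roles: S=no input read; T=started with y, last symbol y; U=started with x (dead); V=started with y, last symbol x
All strings over {x,y} that start with y and end with x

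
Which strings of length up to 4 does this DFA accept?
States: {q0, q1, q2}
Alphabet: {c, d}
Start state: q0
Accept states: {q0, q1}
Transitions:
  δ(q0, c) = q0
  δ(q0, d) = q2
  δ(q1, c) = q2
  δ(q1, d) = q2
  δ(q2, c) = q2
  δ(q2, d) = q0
ε, c, cc, dd, ccc, cdd, dcd, ddc, cccc, ccdd, cdcd, cddc, dccd, dcdc, ddcc, dddd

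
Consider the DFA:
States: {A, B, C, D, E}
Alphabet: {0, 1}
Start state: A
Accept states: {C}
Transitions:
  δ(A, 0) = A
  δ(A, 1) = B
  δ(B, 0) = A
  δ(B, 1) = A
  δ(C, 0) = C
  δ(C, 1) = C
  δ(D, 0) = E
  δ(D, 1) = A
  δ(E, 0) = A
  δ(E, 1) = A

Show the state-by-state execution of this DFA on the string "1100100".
read '1': A → B
  read '1': B → A
  read '0': A → A
  read '0': A → A
  read '1': A → B
  read '0': B → A
  read '0': A → A
A -> B -> A -> A -> A -> B -> A -> A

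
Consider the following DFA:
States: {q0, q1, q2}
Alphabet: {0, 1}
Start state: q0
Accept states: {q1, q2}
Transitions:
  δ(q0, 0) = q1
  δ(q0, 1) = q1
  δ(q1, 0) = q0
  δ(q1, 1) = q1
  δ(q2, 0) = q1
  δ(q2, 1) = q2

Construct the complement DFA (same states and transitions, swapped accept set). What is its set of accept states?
Complement accept states = All states \ Original accept states
= {q0, q1, q2} \ {q1, q2}
{q0}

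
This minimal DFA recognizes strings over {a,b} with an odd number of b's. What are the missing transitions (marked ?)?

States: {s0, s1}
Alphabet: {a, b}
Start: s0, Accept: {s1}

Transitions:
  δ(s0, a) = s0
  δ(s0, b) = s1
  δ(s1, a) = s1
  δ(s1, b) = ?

From the language and accept set, identify what each state tracks — s0: even number of b's so far; s1: odd number of b's so far.
Each missing δ(q, a) is the state matching the new tracked value after reading a.
δ(s1, b) = s0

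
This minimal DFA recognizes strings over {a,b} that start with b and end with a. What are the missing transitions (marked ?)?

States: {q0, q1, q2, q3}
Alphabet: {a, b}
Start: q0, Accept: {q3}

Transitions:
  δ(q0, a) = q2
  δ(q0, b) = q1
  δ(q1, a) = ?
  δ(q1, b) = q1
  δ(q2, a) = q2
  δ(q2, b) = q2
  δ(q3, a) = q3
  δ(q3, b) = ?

From the language and accept set, identify what each state tracks — q0: no input read; q1: started with b, last symbol b; q2: started with a (dead); q3: started with b, last symbol a.
Each missing δ(q, a) is the state matching the new tracked value after reading a.
δ(q1, a) = q3; δ(q3, b) = q1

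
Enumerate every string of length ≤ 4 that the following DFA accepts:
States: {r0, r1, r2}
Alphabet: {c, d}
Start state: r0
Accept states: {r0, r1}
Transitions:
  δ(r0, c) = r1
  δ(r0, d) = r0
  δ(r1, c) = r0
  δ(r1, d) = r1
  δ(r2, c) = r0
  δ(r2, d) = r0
ε, c, d, cc, cd, dc, dd, ccc, ccd, cdc, cdd, dcc, dcd, ddc, ddd, cccc, cccd, ccdc, ccdd, cdcc, cdcd, cddc, cddd, dccc, dccd, dcdc, dcdd, ddcc, ddcd, dddc, dddd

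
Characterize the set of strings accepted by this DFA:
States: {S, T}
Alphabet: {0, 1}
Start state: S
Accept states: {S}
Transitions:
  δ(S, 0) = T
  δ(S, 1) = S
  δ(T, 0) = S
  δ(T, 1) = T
Testing a few strings:
  '1' → accept
  '11' → accept
  '000' → reject
  '111' → accept
State roles: S=even number of 0's so far; T=odd number of 0's so far
All binary strings with an even number of 0's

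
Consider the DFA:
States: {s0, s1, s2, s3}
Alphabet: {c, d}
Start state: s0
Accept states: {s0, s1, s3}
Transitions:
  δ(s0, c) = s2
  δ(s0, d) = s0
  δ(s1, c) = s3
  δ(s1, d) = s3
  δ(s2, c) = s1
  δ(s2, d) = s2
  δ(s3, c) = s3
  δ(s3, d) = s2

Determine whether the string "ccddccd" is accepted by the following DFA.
Processing string "ccddccd":
  s0 --c--> s2
  s2 --c--> s1
  s1 --d--> s3
  s3 --d--> s2
  s2 --c--> s1
  s1 --c--> s3
  s3 --d--> s2
Final state: s2
Accept states: {s0, s1, s3}
No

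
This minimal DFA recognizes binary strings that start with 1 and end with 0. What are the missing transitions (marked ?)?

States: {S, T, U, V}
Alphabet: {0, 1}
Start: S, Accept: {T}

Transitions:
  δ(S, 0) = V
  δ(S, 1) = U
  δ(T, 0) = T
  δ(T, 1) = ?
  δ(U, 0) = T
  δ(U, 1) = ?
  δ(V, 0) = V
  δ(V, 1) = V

From the language and accept set, identify what each state tracks — S: no input read; T: started with 1, last symbol 0; U: started with 1, last symbol 1; V: started with 0 (dead).
Each missing δ(q, a) is the state matching the new tracked value after reading a.
δ(T, 1) = U; δ(U, 1) = U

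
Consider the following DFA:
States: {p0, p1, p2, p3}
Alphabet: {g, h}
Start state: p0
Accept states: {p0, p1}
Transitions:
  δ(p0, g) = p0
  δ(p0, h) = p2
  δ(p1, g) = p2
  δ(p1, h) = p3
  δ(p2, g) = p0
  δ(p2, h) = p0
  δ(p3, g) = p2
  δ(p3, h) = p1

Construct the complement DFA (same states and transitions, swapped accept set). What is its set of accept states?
Complement accept states = All states \ Original accept states
= {p0, p1, p2, p3} \ {p0, p1}
{p2, p3}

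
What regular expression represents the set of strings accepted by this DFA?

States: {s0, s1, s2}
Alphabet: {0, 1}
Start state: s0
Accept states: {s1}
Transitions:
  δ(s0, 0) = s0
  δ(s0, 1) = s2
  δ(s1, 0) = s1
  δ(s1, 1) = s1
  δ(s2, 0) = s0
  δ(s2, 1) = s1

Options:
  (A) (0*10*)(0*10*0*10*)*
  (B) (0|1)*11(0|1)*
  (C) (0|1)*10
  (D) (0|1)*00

Check each option against the DFA on short strings; one disagreement eliminates an option:
  (A) (0*10*)(0*10*0*10*)*: on '1' the DFA goes s0 → s2 and rejects (s2 ∉ Accept), but the regex matches it → eliminate
  (B) (0|1)*11(0|1)*: agrees with the DFA on every string of length ≤ 6
  (C) (0|1)*10: on '10' the DFA goes s0 → s2 → s0 and rejects (s0 ∉ Accept), but the regex matches it → eliminate
  (D) (0|1)*00: on '00' the DFA goes s0 → s0 → s0 and rejects (s0 ∉ Accept), but the regex matches it → eliminate
Only (B) is consistent with the DFA.
(B) (0|1)*11(0|1)*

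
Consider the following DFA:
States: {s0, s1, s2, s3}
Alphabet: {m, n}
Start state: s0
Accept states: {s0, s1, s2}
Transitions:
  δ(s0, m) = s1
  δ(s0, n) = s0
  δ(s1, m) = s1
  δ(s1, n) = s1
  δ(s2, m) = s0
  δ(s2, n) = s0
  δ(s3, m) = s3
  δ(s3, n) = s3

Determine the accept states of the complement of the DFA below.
Complement accept states = All states \ Original accept states
= {s0, s1, s2, s3} \ {s0, s1, s2}
{s3}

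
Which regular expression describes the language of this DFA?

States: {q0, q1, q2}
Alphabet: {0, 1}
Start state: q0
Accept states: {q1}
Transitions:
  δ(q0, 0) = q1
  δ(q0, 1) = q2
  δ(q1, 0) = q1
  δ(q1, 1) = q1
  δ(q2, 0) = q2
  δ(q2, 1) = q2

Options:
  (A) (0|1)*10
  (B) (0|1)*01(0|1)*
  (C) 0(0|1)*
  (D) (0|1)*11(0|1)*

Check each option against the DFA on short strings; one disagreement eliminates an option:
  (A) (0|1)*10: on '0' the DFA goes q0 → q1 and accepts (q1 ∈ Accept), but the regex does not match it → eliminate
  (B) (0|1)*01(0|1)*: on '0' the DFA goes q0 → q1 and accepts (q1 ∈ Accept), but the regex does not match it → eliminate
  (C) 0(0|1)*: agrees with the DFA on every string of length ≤ 6
  (D) (0|1)*11(0|1)*: on '0' the DFA goes q0 → q1 and accepts (q1 ∈ Accept), but the regex does not match it → eliminate
Only (C) is consistent with the DFA.
(C) 0(0|1)*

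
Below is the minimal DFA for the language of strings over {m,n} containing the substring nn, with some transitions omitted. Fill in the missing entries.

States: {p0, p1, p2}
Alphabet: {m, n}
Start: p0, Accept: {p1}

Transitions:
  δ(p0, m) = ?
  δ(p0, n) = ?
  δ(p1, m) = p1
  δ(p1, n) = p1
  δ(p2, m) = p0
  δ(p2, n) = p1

From the language and accept set, identify what each state tracks — p0: no progress toward nn; p1: substring nn seen; p2: one trailing n.
Each missing δ(q, a) is the state matching the new tracked value after reading a.
δ(p0, m) = p0; δ(p0, n) = p2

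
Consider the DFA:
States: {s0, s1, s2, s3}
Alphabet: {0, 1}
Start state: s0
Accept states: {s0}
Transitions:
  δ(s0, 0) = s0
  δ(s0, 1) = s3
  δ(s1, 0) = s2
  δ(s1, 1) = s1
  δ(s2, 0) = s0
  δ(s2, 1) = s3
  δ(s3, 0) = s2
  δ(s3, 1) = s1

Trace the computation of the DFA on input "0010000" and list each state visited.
read '0': s0 → s0
  read '0': s0 → s0
  read '1': s0 → s3
  read '0': s3 → s2
  read '0': s2 → s0
  read '0': s0 → s0
  read '0': s0 → s0
s0 -> s0 -> s0 -> s3 -> s2 -> s0 -> s0 -> s0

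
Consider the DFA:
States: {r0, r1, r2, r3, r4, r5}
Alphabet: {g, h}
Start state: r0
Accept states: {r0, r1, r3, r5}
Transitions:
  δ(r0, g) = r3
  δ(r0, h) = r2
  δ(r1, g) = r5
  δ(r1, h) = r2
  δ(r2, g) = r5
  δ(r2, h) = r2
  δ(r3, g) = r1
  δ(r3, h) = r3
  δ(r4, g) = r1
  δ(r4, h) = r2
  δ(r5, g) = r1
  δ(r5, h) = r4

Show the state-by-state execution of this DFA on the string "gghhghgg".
read 'g': r0 → r3
  read 'g': r3 → r1
  read 'h': r1 → r2
  read 'h': r2 → r2
  read 'g': r2 → r5
  read 'h': r5 → r4
  read 'g': r4 → r1
  read 'g': r1 → r5
r0 -> r3 -> r1 -> r2 -> r2 -> r5 -> r4 -> r1 -> r5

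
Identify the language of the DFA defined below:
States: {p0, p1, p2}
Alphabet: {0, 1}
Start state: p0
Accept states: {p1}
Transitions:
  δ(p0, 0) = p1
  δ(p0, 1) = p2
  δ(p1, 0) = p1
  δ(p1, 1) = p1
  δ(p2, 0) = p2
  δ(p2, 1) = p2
Testing a few strings:
  '00' → accept
  '000' → accept
  '1' → reject
  '10' → reject
State roles: p0=no input read; p1=started with 0; p2=started with 1 (dead)
All binary strings starting with 0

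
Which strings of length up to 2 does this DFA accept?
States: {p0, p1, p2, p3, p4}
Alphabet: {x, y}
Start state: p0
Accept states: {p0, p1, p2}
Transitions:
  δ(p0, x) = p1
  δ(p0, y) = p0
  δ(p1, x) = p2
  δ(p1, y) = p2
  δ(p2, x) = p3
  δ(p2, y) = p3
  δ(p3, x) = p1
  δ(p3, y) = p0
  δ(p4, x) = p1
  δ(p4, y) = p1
ε, x, y, xx, xy, yx, yy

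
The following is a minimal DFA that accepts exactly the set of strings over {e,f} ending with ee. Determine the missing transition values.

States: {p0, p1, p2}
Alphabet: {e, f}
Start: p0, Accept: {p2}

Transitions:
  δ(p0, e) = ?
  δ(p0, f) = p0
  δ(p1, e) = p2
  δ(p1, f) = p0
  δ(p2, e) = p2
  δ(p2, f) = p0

From the language and accept set, identify what each state tracks — p0: last symbol not e; p1: one trailing e; p2: two trailing e's.
Each missing δ(q, a) is the state matching the new tracked value after reading a.
δ(p0, e) = p1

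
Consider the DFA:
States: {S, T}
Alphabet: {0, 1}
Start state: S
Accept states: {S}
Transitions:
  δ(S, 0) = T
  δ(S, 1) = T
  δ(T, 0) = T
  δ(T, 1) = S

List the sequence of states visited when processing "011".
read '0': S → T
  read '1': T → S
  read '1': S → T
S -> T -> S -> T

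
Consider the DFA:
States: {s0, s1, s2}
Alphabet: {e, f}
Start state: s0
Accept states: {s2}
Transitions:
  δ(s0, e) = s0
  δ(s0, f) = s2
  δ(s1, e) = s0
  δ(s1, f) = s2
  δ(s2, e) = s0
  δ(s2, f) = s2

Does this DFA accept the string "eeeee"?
Processing string "eeeee":
  s0 --e--> s0
  s0 --e--> s0
  s0 --e--> s0
  s0 --e--> s0
  s0 --e--> s0
Final state: s0
Accept states: {s2}
No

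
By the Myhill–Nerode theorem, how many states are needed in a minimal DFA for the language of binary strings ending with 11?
By Myhill–Nerode, count the distinguishable equivalence classes: 3 classes — one per longest suffix of the input that is a prefix of '11' (lengths 0 through 2); only the length-2 class is accepting.
3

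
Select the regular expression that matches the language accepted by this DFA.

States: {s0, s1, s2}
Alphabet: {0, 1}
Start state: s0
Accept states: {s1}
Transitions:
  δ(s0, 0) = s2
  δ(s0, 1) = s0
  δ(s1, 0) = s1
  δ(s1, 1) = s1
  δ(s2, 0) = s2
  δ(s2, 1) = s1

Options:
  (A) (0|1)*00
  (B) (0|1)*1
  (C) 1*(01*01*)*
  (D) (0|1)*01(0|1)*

Check each option against the DFA on short strings; one disagreement eliminates an option:
  (A) (0|1)*00: on '00' the DFA goes s0 → s2 → s2 and rejects (s2 ∉ Accept), but the regex matches it → eliminate
  (B) (0|1)*1: on '1' the DFA goes s0 → s0 and rejects (s0 ∉ Accept), but the regex matches it → eliminate
  (C) 1*(01*01*)*: on ε the DFA stays in s0 and rejects (s0 ∉ Accept), but the regex matches it → eliminate
  (D) (0|1)*01(0|1)*: agrees with the DFA on every string of length ≤ 6
Only (D) is consistent with the DFA.
(D) (0|1)*01(0|1)*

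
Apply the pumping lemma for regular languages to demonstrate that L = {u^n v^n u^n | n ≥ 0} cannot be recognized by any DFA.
Assume L is regular with pumping length p. Idea: pumping the first u-block unbalances it against the other two.
Choose s = u^p v^p u^p ∈ L (|s| = 3p ≥ p). By the pumping lemma, s = xyz with |xy| ≤ p, |y| > 0, so y = u^k with k ≥ 1, inside the first u-block. Then xy²z = u^(p+k) v^p u^p. The first block has length p+k ≠ p, so the three block lengths are no longer equal and xy²z ∉ L.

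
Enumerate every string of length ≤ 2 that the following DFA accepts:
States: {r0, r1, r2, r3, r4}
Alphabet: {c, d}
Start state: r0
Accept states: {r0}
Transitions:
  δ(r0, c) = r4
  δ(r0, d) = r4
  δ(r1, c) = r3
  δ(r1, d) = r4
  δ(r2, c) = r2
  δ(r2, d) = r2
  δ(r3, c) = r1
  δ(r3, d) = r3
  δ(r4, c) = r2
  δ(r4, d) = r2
ε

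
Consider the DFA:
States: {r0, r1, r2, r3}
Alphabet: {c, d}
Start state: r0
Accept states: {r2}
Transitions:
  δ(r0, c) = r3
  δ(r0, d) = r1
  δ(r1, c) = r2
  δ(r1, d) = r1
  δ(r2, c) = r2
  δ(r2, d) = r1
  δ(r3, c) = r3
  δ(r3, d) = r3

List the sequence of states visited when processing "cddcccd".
read 'c': r0 → r3
  read 'd': r3 → r3
  read 'd': r3 → r3
  read 'c': r3 → r3
  read 'c': r3 → r3
  read 'c': r3 → r3
  read 'd': r3 → r3
r0 -> r3 -> r3 -> r3 -> r3 -> r3 -> r3 -> r3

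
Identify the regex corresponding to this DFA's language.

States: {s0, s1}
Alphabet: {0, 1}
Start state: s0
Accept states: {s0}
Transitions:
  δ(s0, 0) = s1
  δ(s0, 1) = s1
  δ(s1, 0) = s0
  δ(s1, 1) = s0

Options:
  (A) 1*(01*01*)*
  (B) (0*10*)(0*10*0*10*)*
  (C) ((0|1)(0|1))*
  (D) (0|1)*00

Check each option against the DFA on short strings; one disagreement eliminates an option:
  (A) 1*(01*01*)*: on '1' the DFA goes s0 → s1 and rejects (s1 ∉ Accept), but the regex matches it → eliminate
  (B) (0*10*)(0*10*0*10*)*: on ε the DFA stays in s0 and accepts (s0 ∈ Accept), but the regex does not match it → eliminate
  (C) ((0|1)(0|1))*: agrees with the DFA on every string of length ≤ 6
  (D) (0|1)*00: on ε the DFA stays in s0 and accepts (s0 ∈ Accept), but the regex does not match it → eliminate
Only (C) is consistent with the DFA.
(C) ((0|1)(0|1))*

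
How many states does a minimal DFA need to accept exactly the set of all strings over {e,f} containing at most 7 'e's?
By Myhill–Nerode, count the distinguishable equivalence classes: 9 classes — having seen 0, 1, …, 7, or >7 copies of 'e'; counts 0 through 7 are accepting and >7 is dead.
9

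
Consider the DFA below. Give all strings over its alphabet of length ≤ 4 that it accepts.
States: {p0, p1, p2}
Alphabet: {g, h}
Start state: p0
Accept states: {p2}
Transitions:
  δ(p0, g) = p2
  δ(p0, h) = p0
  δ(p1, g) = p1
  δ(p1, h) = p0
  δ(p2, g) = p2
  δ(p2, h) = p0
g, gg, hg, ggg, ghg, hgg, hhg, gggg, gghg, ghgg, ghhg, hggg, hghg, hhgg, hhhg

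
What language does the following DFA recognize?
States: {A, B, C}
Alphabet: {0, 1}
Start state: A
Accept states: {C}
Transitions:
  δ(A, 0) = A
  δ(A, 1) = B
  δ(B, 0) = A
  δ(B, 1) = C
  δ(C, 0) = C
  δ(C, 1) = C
Testing a few strings:
  '0010' → reject
  '100' → reject
  '1111' → accept
  '01' → reject
State roles: A=no progress toward 11; B=one trailing 1; C=substring 11 seen
All binary strings containing the substring 11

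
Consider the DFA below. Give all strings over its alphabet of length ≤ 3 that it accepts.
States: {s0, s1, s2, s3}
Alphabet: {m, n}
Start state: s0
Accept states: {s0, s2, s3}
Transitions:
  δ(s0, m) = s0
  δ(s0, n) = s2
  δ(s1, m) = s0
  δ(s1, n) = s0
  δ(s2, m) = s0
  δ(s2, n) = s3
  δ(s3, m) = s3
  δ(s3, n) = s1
ε, m, n, mm, mn, nm, nn, mmm, mmn, mnm, mnn, nmm, nmn, nnm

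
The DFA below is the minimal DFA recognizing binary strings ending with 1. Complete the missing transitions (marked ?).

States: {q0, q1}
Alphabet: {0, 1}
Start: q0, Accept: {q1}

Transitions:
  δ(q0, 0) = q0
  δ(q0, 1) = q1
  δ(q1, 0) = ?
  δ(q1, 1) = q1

From the language and accept set, identify what each state tracks — q0: last symbol not 1; q1: last symbol is 1.
Each missing δ(q, a) is the state matching the new tracked value after reading a.
δ(q1, 0) = q0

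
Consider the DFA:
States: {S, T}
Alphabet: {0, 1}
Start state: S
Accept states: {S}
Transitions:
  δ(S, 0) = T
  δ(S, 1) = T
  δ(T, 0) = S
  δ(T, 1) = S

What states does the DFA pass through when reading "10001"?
read '1': S → T
  read '0': T → S
  read '0': S → T
  read '0': T → S
  read '1': S → T
S -> T -> S -> T -> S -> T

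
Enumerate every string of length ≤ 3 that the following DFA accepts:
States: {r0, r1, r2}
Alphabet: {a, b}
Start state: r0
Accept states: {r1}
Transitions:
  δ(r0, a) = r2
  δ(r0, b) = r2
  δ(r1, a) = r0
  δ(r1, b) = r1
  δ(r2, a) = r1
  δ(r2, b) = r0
aa, ba, aab, bab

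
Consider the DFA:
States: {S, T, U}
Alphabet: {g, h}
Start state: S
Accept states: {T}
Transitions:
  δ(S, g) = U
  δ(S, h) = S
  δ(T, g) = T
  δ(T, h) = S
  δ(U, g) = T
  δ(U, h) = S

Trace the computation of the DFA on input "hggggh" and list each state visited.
read 'h': S → S
  read 'g': S → U
  read 'g': U → T
  read 'g': T → T
  read 'g': T → T
  read 'h': T → S
S -> S -> U -> T -> T -> T -> S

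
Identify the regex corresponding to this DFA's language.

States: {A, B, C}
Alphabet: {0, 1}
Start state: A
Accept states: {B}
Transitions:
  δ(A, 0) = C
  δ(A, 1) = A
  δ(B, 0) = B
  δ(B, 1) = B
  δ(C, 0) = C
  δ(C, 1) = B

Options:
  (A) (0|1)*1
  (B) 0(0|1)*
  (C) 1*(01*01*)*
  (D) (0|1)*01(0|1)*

Check each option against the DFA on short strings; one disagreement eliminates an option:
  (A) (0|1)*1: on '1' the DFA goes A → A and rejects (A ∉ Accept), but the regex matches it → eliminate
  (B) 0(0|1)*: on '0' the DFA goes A → C and rejects (C ∉ Accept), but the regex matches it → eliminate
  (C) 1*(01*01*)*: on ε the DFA stays in A and rejects (A ∉ Accept), but the regex matches it → eliminate
  (D) (0|1)*01(0|1)*: agrees with the DFA on every string of length ≤ 6
Only (D) is consistent with the DFA.
(D) (0|1)*01(0|1)*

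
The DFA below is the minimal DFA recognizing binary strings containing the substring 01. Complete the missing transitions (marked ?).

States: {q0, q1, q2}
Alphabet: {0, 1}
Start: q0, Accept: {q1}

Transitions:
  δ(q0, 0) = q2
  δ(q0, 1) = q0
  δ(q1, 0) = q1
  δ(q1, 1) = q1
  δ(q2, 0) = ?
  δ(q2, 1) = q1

From the language and accept set, identify what each state tracks — q0: no 0 seen yet; q1: substring 01 seen; q2: seen a 0, waiting for 1.
Each missing δ(q, a) is the state matching the new tracked value after reading a.
δ(q2, 0) = q2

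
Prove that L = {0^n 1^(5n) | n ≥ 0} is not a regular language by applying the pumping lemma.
Assume L is regular with pumping length p. Idea: pumping the 0-block breaks the 1:5 ratio.
Choose s = 0^p 1^(5p) (length 6p ≥ p). By the pumping lemma, s = xyz with |xy| ≤ p, |y| > 0, so y = 0^k with k ≥ 1. Then xy²z = 0^(p+k) 1^(5p). For this to be in L we would need 5p = 5(p+k), i.e. 5k = 0, contradicting k ≥ 1. So xy²z ∉ L.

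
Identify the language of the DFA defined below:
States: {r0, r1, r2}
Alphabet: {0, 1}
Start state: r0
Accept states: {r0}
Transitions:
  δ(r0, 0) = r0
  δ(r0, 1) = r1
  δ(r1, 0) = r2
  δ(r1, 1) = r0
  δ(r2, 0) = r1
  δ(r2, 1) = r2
Testing a few strings:
  '0011' → accept
  '1' → reject
  '111' → reject
  '000' → accept
State roles: r0=value ≡ 0 (mod 3); r1=value ≡ 1 (mod 3); r2=value ≡ 2 (mod 3)
All binary strings representing a multiple of 3 (read in base 2; leading zeros allowed and ε counts as 0)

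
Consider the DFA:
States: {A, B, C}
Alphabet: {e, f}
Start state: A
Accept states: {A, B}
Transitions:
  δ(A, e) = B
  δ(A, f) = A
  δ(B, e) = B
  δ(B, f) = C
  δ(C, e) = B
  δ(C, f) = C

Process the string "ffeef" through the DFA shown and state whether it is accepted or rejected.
Processing string "ffeef":
  A --f--> A
  A --f--> A
  A --e--> B
  B --e--> B
  B --f--> C
Final state: C
Accept states: {A, B}
No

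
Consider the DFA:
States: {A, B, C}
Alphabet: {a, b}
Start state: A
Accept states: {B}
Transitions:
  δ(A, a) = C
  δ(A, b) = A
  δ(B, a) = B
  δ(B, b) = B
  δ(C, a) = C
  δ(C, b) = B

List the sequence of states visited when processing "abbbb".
read 'a': A → C
  read 'b': C → B
  read 'b': B → B
  read 'b': B → B
  read 'b': B → B
A -> C -> B -> B -> B -> B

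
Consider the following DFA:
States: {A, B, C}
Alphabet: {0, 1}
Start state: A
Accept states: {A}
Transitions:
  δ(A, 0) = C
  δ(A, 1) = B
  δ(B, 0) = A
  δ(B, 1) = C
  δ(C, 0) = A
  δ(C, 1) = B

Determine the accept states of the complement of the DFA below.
Complement accept states = All states \ Original accept states
= {A, B, C} \ {A}
{B, C}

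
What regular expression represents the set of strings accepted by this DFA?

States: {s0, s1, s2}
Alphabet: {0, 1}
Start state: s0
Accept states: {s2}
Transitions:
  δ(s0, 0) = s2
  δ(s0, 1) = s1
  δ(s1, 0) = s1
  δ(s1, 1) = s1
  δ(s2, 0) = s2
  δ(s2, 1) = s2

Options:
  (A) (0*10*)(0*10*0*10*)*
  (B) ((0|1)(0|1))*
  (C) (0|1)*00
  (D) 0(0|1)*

Check each option against the DFA on short strings; one disagreement eliminates an option:
  (A) (0*10*)(0*10*0*10*)*: on '0' the DFA goes s0 → s2 and accepts (s2 ∈ Accept), but the regex does not match it → eliminate
  (B) ((0|1)(0|1))*: on ε the DFA stays in s0 and rejects (s0 ∉ Accept), but the regex matches it → eliminate
  (C) (0|1)*00: on '0' the DFA goes s0 → s2 and accepts (s2 ∈ Accept), but the regex does not match it → eliminate
  (D) 0(0|1)*: agrees with the DFA on every string of length ≤ 6
Only (D) is consistent with the DFA.
(D) 0(0|1)*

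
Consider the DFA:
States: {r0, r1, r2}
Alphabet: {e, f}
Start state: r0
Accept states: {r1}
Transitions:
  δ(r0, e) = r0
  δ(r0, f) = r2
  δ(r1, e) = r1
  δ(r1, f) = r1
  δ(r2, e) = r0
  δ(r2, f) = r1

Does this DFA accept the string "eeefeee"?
Processing string "eeefeee":
  r0 --e--> r0
  r0 --e--> r0
  r0 --e--> r0
  r0 --f--> r2
  r2 --e--> r0
  r0 --e--> r0
  r0 --e--> r0
Final state: r0
Accept states: {r1}
No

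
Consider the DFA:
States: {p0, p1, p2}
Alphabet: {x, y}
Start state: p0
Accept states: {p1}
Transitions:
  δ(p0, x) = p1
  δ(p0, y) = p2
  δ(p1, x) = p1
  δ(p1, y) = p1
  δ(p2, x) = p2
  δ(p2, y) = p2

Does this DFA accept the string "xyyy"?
Processing string "xyyy":
  p0 --x--> p1
  p1 --y--> p1
  p1 --y--> p1
  p1 --y--> p1
Final state: p1
Accept states: {p1}
Yes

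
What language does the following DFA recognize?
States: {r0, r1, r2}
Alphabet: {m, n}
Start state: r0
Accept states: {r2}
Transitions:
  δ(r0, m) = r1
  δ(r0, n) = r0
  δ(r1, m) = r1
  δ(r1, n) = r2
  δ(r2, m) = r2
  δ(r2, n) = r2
Testing a few strings:
  'mnn' → accept
  'nmmm' → reject
  'm' → reject
  'n' → reject
State roles: r0=no m seen yet; r1=seen a m, waiting for n; r2=substring mn seen
All strings over {m,n} containing the substring mn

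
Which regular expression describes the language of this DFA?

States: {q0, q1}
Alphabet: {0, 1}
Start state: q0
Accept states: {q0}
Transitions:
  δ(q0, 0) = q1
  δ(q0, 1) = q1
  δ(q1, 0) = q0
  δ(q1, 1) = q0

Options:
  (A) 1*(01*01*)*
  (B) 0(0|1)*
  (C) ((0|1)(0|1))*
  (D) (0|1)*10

Check each option against the DFA on short strings; one disagreement eliminates an option:
  (A) 1*(01*01*)*: on '1' the DFA goes q0 → q1 and rejects (q1 ∉ Accept), but the regex matches it → eliminate
  (B) 0(0|1)*: on ε the DFA stays in q0 and accepts (q0 ∈ Accept), but the regex does not match it → eliminate
  (C) ((0|1)(0|1))*: agrees with the DFA on every string of length ≤ 6
  (D) (0|1)*10: on ε the DFA stays in q0 and accepts (q0 ∈ Accept), but the regex does not match it → eliminate
Only (C) is consistent with the DFA.
(C) ((0|1)(0|1))*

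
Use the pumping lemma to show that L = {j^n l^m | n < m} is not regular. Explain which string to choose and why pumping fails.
Assume L is regular with pumping length p. Idea: pumping up the j-block makes the j-count reach the l-count.
Choose s = j^p l^(p+1) ∈ L. By the pumping lemma, s = xyz with |xy| ≤ p, |y| > 0, so y = j^k with k ≥ 1. Then xy²z = j^(p+k) l^(p+1). Since p+k ≥ p+1, the number of j's is no longer strictly less than the number of l's, so xy²z ∉ L.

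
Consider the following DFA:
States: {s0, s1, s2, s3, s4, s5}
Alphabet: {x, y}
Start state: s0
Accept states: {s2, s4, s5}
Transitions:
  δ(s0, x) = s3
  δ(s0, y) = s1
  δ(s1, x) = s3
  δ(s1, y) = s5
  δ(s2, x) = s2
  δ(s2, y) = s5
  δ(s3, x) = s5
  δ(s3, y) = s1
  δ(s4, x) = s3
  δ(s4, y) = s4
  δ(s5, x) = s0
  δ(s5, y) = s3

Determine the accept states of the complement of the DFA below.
Complement accept states = All states \ Original accept states
= {s0, s1, s2, s3, s4, s5} \ {s2, s4, s5}
{s0, s1, s3}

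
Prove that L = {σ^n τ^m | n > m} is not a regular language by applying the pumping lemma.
Assume L is regular with pumping length p. Idea: pumping down the σ-block drops the σ-count to at most the τ-count.
Choose s = σ^(p+1) τ^p ∈ L (|s| = 2p+1 ≥ p). By the pumping lemma, s = xyz with |xy| ≤ p, |y| > 0, so y = σ^k with k ≥ 1. Take i = 0: xz = σ^(p+1−k) τ^p. Since k ≥ 1, p+1−k ≤ p, so the number of σ's is no longer strictly greater than the number of τ's, hence xz ∉ L.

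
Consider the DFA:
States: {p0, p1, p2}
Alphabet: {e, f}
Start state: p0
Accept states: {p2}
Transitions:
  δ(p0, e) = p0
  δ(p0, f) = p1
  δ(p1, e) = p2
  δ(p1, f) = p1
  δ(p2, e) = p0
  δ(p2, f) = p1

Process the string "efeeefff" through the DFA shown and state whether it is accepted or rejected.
Processing string "efeeefff":
  p0 --e--> p0
  p0 --f--> p1
  p1 --e--> p2
  p2 --e--> p0
  p0 --e--> p0
  p0 --f--> p1
  p1 --f--> p1
  p1 --f--> p1
Final state: p1
Accept states: {p2}
No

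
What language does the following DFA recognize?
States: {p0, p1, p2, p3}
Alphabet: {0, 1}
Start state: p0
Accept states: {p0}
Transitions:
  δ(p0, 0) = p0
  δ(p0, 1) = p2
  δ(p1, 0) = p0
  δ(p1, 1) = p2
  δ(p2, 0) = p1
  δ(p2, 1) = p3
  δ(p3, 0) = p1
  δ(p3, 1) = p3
Testing a few strings:
  '11' → reject
  '010' → reject
  '0' → accept
  '00' → accept
State roles: p0=value ≡ 0 (mod 4); p1=value ≡ 2 (mod 4); p2=value ≡ 1 (mod 4); p3=value ≡ 3 (mod 4)
All binary strings representing a multiple of 4 (read in base 2; leading zeros allowed and ε counts as 0)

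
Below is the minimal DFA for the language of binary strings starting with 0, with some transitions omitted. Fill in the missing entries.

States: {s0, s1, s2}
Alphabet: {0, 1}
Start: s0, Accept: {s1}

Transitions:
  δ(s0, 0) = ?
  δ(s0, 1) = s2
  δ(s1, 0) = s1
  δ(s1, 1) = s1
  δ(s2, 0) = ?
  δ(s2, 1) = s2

From the language and accept set, identify what each state tracks — s0: no input read; s1: started with 0; s2: started with 1 (dead).
Each missing δ(q, a) is the state matching the new tracked value after reading a.
δ(s0, 0) = s1; δ(s2, 0) = s2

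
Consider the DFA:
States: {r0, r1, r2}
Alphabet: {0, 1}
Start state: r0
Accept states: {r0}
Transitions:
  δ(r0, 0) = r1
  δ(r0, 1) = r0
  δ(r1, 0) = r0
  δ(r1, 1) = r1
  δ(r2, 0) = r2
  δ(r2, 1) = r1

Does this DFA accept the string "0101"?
Processing string "0101":
  r0 --0--> r1
  r1 --1--> r1
  r1 --0--> r0
  r0 --1--> r0
Final state: r0
Accept states: {r0}
Yes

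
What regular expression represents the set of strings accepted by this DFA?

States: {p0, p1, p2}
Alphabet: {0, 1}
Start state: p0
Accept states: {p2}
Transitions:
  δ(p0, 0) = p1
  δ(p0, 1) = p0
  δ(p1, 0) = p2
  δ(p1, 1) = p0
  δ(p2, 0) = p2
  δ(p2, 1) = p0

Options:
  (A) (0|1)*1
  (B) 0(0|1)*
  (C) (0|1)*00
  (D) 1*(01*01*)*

Check each option against the DFA on short strings; one disagreement eliminates an option:
  (A) (0|1)*1: on '1' the DFA goes p0 → p0 and rejects (p0 ∉ Accept), but the regex matches it → eliminate
  (B) 0(0|1)*: on '0' the DFA goes p0 → p1 and rejects (p1 ∉ Accept), but the regex matches it → eliminate
  (C) (0|1)*00: agrees with the DFA on every string of length ≤ 6
  (D) 1*(01*01*)*: on ε the DFA stays in p0 and rejects (p0 ∉ Accept), but the regex matches it → eliminate
Only (C) is consistent with the DFA.
(C) (0|1)*00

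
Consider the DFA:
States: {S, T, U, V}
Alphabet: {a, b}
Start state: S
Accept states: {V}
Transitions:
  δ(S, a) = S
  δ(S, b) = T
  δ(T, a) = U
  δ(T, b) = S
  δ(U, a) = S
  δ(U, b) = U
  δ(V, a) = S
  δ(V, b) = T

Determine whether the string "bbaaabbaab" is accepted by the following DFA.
Processing string "bbaaabbaab":
  S --b--> T
  T --b--> S
  S --a--> S
  S --a--> S
  S --a--> S
  S --b--> T
  T --b--> S
  S --a--> S
  S --a--> S
  S --b--> T
Final state: T
Accept states: {V}
No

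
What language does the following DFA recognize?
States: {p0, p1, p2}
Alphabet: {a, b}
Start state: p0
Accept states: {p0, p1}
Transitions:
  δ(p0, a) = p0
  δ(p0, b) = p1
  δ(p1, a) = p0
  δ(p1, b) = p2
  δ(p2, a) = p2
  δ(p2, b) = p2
Testing a few strings:
  'abba' → reject
  'b' → accept
  'abbb' → reject
  'bb' → reject
State roles: p0=last symbol not b (ok); p1=last symbol b (ok); p2=saw bb (dead)
All strings over {a,b} with no two consecutive b's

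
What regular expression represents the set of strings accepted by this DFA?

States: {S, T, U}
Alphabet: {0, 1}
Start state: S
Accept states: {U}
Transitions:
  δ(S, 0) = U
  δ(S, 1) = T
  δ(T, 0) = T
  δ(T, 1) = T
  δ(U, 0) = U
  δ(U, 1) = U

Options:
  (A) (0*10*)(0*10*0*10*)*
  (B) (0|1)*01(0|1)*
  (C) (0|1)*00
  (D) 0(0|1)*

Check each option against the DFA on short strings; one disagreement eliminates an option:
  (A) (0*10*)(0*10*0*10*)*: on '0' the DFA goes S → U and accepts (U ∈ Accept), but the regex does not match it → eliminate
  (B) (0|1)*01(0|1)*: on '0' the DFA goes S → U and accepts (U ∈ Accept), but the regex does not match it → eliminate
  (C) (0|1)*00: on '0' the DFA goes S → U and accepts (U ∈ Accept), but the regex does not match it → eliminate
  (D) 0(0|1)*: agrees with the DFA on every string of length ≤ 6
Only (D) is consistent with the DFA.
(D) 0(0|1)*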